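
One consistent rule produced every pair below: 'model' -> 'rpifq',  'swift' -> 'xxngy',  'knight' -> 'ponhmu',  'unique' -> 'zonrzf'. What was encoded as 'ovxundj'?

justice

The shifts repeat in a cycle of length 2: positions 0,1,… shift by +5, +1, then the pattern repeats.
Decoding ovxundj: o−5=j, v−1=u, x−5=s, u−1=t, n−5=i, d−1=c, j−5=e.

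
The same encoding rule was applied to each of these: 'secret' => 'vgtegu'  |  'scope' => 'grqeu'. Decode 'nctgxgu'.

The output letters match the input read backwards, each shifted +2: secret reversed is terces. The word is reversed, then every letter is shifted forward by 2.
Reversing it on nctgxgu: shift back: n−2=l, c−2=a, t−2=r, g−2=e, x−2=v, g−2=e, u−2=s → lareves; then reverse → several.

several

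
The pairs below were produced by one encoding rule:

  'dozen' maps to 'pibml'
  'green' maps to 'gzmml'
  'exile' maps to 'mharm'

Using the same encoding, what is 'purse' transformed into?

d(3)→p(15) and o(14)→i(8) fit y≡23x+24 (mod 26); the inverse of 23 mod 26 is 17. This is an affine cipher: with a=0,…,z=25, each position x becomes (23x+24) mod 26.
On purse: p(15)→23·15+24≡5=f; u(20)→23·20+24≡16=q; r(17)→23·17+24≡25=z; s(18)→23·18+24≡22=w; e(4)→23·4+24≡12=m (all mod 26).

fqzwm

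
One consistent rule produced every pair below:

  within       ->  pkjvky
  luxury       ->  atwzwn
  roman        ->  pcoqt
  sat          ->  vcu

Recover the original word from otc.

arm

Read the word backwards and shift each letter +2.
Reversing it on otc: shift back: o−2=m, t−2=r, c−2=a → mra; then reverse → arm.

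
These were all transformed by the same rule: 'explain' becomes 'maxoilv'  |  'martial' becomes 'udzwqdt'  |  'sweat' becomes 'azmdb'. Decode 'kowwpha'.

clothes

Shifts by position in explain: pos 0: e→m (+8), pos 1: x→a (+3), pos 2: p→x (+8), pos 3: l→o (+3) — repeating every 2. It's a Vigenère-style cipher with numeric key [8,3]: position i shifts by key[i mod 2].
Decoding kowwpha: k−8=c, o−3=l, w−8=o, w−3=t, p−8=h, h−3=e, a−8=s.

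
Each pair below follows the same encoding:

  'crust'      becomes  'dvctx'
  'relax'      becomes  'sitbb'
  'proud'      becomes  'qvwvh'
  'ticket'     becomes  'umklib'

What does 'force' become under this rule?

A repeating key of period 3 is used — shifts +1, +4, +8 over and over.
Applying it to force: f+1=g, o+4=s, r+8=z, c+1=d, e+4=i.

gszdi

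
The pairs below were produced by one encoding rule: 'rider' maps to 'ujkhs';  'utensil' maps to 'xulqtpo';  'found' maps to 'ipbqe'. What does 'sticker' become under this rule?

vupfllu

Shifts by position in rider: pos 0: r→u (+3), pos 1: i→j (+1), pos 2: d→k (+7), pos 3: e→h (+3), pos 4: r→s (+1) — repeating every 3. It's a Vigenère-style cipher with numeric key [3,1,7]: position i shifts by key[i mod 3].
Applying it to sticker: s+3=v, t+1=u, i+7=p, c+3=f, k+1=l, e+7=l, r+3=u.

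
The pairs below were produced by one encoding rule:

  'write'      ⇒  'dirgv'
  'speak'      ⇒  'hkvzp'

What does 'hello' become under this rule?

svool

Each pair mirrors across the alphabet (w↔d, r↔i, i↔r): positions sum to 25. Each letter is replaced by its mirror in the alphabet: a↔z, b↔y, c↔x, and so on (the Atbash cipher).
For hello: h↔s, e↔v, l↔o, l↔o, o↔l.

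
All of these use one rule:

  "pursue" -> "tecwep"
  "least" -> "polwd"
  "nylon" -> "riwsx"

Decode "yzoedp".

Shifts by position in pursue: pos 0: p→t (+4), pos 1: u→e (+10), pos 2: r→c (+11), pos 3: s→w (+4), pos 4: u→e (+10), pos 5: e→p (+11) — repeating every 3. The shifts repeat in a cycle of length 3: positions 0,1,… shift by +4, +10, +11, then the pattern repeats.
Decoding yzoedp: y−4=u, z−10=p, o−11=d, e−4=a, d−10=t, p−11=e.

update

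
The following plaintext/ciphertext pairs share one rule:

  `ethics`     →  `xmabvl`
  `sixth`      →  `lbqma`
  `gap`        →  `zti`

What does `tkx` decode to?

are

Compare letters: e→x is +19, t→m is +19, h→a is +19 — a constant shift. Every letter moves 19 places later in the alphabet, wrapping around z→a.
Reversing it on tkx: t−19=a, k−19=r, x−19=e.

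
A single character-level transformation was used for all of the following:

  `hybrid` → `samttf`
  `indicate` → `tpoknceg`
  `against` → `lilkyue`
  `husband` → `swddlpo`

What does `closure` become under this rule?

nnzuftp

Shifts by position in hybrid: pos 0: h→s (+11), pos 1: y→a (+2), pos 2: b→m (+11), pos 3: r→t (+2) — repeating every 2. The shifts repeat in a cycle of length 2: positions 0,1,… shift by +11, +2, then the pattern repeats.
Applying it to closure: c+11=n, l+2=n, o+11=z, s+2=u, u+11=f, r+2=t, e+11=p.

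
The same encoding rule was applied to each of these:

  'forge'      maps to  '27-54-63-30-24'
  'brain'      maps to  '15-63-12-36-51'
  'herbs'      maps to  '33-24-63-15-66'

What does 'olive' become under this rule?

f(#6)→27 and o(#15)→54: differences scale by 3, so n = 3·pos + 9. The formula is n = 3×(alphabet index, a=1) + 9.
On olive: o=15→54, l=12→45, i=9→36, v=22→75, e=5→24.

54-45-36-75-24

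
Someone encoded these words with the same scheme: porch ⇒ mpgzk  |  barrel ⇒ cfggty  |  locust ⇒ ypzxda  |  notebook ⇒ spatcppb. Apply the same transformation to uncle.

Each letter's alphabet position (a=0..z=25) is mapped through 23·x+5 mod 26 — an affine cipher.
Applying it to uncle: u(20)→23·20+5≡23=x; n(13)→23·13+5≡18=s; c(2)→23·2+5≡25=z; l(11)→23·11+5≡24=y; e(4)→23·4+5≡19=t (all mod 26).

xszyt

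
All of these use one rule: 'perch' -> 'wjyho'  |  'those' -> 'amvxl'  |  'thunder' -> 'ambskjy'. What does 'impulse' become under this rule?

A repeating key of period 2 is used — shifts +7, +5 over and over.
On impulse: i+7=p, m+5=r, p+7=w, u+5=z, l+7=s, s+5=x, e+7=l.

prwzsxl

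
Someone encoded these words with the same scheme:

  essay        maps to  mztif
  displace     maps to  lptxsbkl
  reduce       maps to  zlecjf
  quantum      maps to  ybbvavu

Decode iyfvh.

The shifts repeat in a cycle of length 3: positions 0,1,… shift by +8, +7, +1, then the pattern repeats.
Reversing it on iyfvh: i−8=a, y−7=r, f−1=e, v−8=n, h−7=a.

arena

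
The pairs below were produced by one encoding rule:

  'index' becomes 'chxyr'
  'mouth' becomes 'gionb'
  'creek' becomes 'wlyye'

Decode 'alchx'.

Each letter is shifted forward by 20 in the alphabet (a Caesar shift of +20).
Reversing it on alchx: a−20=g, l−20=r, c−20=i, h−20=n, x−20=d.

grind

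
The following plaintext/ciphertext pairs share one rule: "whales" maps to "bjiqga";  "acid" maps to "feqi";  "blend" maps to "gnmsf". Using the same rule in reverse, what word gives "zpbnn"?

until

Shifts by position in whales: pos 0: w→b (+5), pos 1: h→j (+2), pos 2: a→i (+8), pos 3: l→q (+5), pos 4: e→g (+2), pos 5: s→a (+8) — repeating every 3. A repeating key of period 3 is used — shifts +5, +2, +8 over and over.
Reversing it on zpbnn: z−5=u, p−2=n, b−8=t, n−5=i, n−2=l.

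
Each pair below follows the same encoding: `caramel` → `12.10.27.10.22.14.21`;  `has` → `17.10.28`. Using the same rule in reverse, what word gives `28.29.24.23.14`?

c is letter #3 and maps to 12: an offset of 9. Letters become their 1-based position plus 9 (so a→10, b→11, …).
Reversing it on 28.29.24.23.14: 28→(28−9)÷1=19=s, 29→(29−9)÷1=20=t, 24→(24−9)÷1=15=o, 23→(23−9)÷1=14=n, 14→(14−9)÷1=5=e.

stone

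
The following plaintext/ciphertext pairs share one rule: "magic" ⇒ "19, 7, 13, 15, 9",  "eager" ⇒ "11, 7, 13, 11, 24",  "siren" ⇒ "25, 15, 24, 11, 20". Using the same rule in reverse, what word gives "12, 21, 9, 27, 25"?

focus

m is letter #13 and maps to 19: an offset of 6. The number is (letter's place in the alphabet, a=1) + 6.
Reversing it on 12, 21, 9, 27, 25: 12→(12−6)÷1=6=f, 21→(21−6)÷1=15=o, 9→(9−6)÷1=3=c, 27→(27−6)÷1=21=u, 25→(25−6)÷1=19=s.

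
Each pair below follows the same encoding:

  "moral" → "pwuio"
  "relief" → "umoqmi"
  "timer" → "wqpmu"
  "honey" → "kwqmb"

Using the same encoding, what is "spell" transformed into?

vsmoo

The shift depends on letter class: consonant m→p is +3, but vowel o→w is +8. The rule splits by letter class: vowels +8, consonants +3.
On spell: s(cons)+3=v, p(cons)+3=s, e(vowel)+8=m, l(cons)+3=o, l(cons)+3=o.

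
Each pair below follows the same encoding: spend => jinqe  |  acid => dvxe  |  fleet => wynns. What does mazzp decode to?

s(18)→j(9) and p(15)→i(8) fit y≡9x+3 (mod 26); the inverse of 9 mod 26 is 3. Treating letters as 0–25, the rule is x ↦ 9x + 3 (mod 26).
Reversing it on mazzp: m(12)→3·(12−3)≡1=b; a(0)→3·(0−3)≡17=r; z(25)→3·(25−3)≡14=o; z(25)→3·(25−3)≡14=o; p(15)→3·(15−3)≡10=k (all mod 26).

brook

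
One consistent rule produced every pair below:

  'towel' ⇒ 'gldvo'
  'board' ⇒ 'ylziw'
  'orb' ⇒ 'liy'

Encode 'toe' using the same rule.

glv

Each letter is replaced by its mirror in the alphabet: a↔z, b↔y, c↔x, and so on (the Atbash cipher).
For toe: t↔g, o↔l, e↔v.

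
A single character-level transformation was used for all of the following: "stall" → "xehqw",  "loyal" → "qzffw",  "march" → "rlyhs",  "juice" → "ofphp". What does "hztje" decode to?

Shifts by position in stall: pos 0: s→x (+5), pos 1: t→e (+11), pos 2: a→h (+7), pos 3: l→q (+5), pos 4: l→w (+11) — repeating every 3. A repeating key of period 3 is used — shifts +5, +11, +7 over and over.
Reversing it on hztje: h−5=c, z−11=o, t−7=m, j−5=e, e−11=t.

comet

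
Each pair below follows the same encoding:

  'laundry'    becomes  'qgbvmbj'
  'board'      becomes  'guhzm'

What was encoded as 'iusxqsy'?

In laundry: l→q is +5, a→g is +6, u→b is +7, n→v is +8 — the shift increases by 1 each position. Each letter shifts forward by (position + 5), i.e. 5, 6, 7, … — the shift grows by one for each successive letter.
Reversing it on iusxqsy: i−5=d, u−6=o, s−7=l, x−8=p, q−9=h, s−10=i, y−11=n.

dolphin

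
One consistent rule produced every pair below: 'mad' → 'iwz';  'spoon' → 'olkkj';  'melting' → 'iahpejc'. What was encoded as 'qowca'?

usage

It's a constant shift of +22 (ROT22).
Reversing it on qowca: q−22=u, o−22=s, w−22=a, c−22=g, a−22=e.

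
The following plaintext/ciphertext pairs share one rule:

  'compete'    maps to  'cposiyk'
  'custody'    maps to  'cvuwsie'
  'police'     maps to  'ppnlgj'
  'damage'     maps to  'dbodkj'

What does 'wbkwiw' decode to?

waiter

In compete: c→c is +0, o→p is +1, m→o is +2, p→s is +3 — the shift increases by 1 each position. Each letter shifts forward by its position index (0, 1, 2, …) — the shift grows by one for each successive letter.
Undoing it on wbkwiw: w−0=w, b−1=a, k−2=i, w−3=t, i−4=e, w−5=r.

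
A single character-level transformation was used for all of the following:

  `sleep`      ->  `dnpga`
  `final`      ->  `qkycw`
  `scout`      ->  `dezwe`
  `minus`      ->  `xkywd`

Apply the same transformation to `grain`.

It's a Vigenère-style cipher with numeric key [11,2]: position i shifts by key[i mod 2].
For grain: g+11=r, r+2=t, a+11=l, i+2=k, n+11=y.

rtlky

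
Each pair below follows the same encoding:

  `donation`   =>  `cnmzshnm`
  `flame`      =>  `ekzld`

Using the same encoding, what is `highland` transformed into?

Compare letters: d→c is +25, o→n is +25, n→m is +25 — a constant shift. Every letter moves 25 places later in the alphabet, wrapping around z→a.
Applying it to highland: h+25=g, i+25=h, g+25=f, h+25=g, l+25=k, a+25=z, n+25=m, d+25=c.

ghfgkzmc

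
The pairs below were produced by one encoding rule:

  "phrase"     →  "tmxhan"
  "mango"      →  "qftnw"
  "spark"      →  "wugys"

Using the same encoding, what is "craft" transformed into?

gwgmb

In phrase: p→t is +4, h→m is +5, r→x is +6, a→h is +7 — the shift increases by 1 each position. Letter i (0-indexed) is shifted by i+4, so successive shifts are 4, 5, 6, ….
On craft: c+4=g, r+5=w, a+6=g, f+7=m, t+8=b.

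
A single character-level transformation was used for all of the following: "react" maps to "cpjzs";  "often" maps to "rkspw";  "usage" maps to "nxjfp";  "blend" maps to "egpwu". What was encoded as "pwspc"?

r(17)→c(2) and e(4)→p(15) fit y≡21x+9 (mod 26); the inverse of 21 mod 26 is 5. This is an affine cipher: with a=0,…,z=25, each position x becomes (21x+9) mod 26.
Undoing it on pwspc: p(15)→5·(15−9)≡4=e; w(22)→5·(22−9)≡13=n; s(18)→5·(18−9)≡19=t; p(15)→5·(15−9)≡4=e; c(2)→5·(2−9)≡17=r (all mod 26).

enter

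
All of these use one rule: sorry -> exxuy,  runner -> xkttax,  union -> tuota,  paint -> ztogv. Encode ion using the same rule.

tuo

Two steps: reverse the string, then apply a Caesar shift of +6.
For ion: reverse → noi; then shift: n+6=t, o+6=u, i+6=o.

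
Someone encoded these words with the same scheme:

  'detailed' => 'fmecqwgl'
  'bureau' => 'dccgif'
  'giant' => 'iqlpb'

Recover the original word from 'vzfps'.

trunk

The shifts repeat in a cycle of length 3: positions 0,1,… shift by +2, +8, +11, then the pattern repeats.
Reversing it on vzfps: v−2=t, z−8=r, f−11=u, p−2=n, s−8=k.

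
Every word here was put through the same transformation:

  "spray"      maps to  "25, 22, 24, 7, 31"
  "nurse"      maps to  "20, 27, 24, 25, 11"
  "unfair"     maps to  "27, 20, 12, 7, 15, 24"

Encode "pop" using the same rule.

22, 21, 22

s is letter #19 and maps to 25: an offset of 6. Each letter is replaced by its alphabet position (a=1..z=26) + 6.
Applying it to pop: p=16→22, o=15→21, p=16→22.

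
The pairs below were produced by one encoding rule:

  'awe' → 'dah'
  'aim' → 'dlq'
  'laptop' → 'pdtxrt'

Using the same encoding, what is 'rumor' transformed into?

vxqrv

Vowels shift forward by 3 and consonants shift forward by 4.
For rumor: r(cons)+4=v, u(vowel)+3=x, m(cons)+4=q, o(vowel)+3=r, r(cons)+4=v.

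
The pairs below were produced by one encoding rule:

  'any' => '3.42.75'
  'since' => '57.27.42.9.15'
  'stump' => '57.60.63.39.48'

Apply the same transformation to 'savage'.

a(#1)→3 and n(#14)→42: differences scale by 3, so n = 3·pos + 0. Each letter becomes 3×(its alphabet position, a=1..z=26).
Applying it to savage: s=19→57, a=1→3, v=22→66, a=1→3, g=7→21, e=5→15.

57.3.66.3.21.15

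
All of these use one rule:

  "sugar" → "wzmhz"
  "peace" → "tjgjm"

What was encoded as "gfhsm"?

cable

In sugar: s→w is +4, u→z is +5, g→m is +6, a→h is +7 — the shift increases by 1 each position. Letter i (0-indexed) is shifted by i+4, so successive shifts are 4, 5, 6, ….
Undoing it on gfhsm: g−4=c, f−5=a, h−6=b, s−7=l, m−8=e.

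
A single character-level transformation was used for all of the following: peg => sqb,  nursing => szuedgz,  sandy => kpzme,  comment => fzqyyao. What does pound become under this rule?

pzgab

The output letters match the input read backwards, each shifted +12: peg reversed is gep. The word is reversed, then every letter is shifted forward by 12.
For pound: reverse → dnuop; then shift: d+12=p, n+12=z, u+12=g, o+12=a, p+12=b.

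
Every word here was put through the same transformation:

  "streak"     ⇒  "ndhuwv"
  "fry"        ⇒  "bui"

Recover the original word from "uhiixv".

suffer

The output letters match the input read backwards, each shifted +3: streak reversed is kaerts. Two steps: reverse the string, then apply a Caesar shift of +3.
Undoing it on uhiixv: shift back: u−3=r, h−3=e, i−3=f, i−3=f, x−3=u, v−3=s → reffus; then reverse → suffer.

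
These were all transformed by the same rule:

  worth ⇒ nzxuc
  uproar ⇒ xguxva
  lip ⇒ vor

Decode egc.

The output letters match the input read backwards, each shifted +6: worth reversed is htrow. Read the word backwards and shift each letter +6.
Decoding egc: shift back: e−6=y, g−6=a, c−6=w → yaw; then reverse → way.

way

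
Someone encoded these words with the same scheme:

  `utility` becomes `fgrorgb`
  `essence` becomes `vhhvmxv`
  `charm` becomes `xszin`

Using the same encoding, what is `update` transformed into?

Each pair mirrors across the alphabet (u↔f, t↔g, i↔r): positions sum to 25. Each letter is replaced by its mirror in the alphabet: a↔z, b↔y, c↔x, and so on (the Atbash cipher).
For update: u↔f, p↔k, d↔w, a↔z, t↔g, e↔v.

fkwzgv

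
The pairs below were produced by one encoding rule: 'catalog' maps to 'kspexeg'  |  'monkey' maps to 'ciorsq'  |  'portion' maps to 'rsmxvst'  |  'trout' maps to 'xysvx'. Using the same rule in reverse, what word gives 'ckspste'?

apology

The output letters match the input read backwards, each shifted +4: catalog reversed is golatac. The word is reversed, then every letter is shifted forward by 4.
Undoing it on ckspste: shift back: c−4=y, k−4=g, s−4=o, p−4=l, s−4=o, t−4=p, e−4=a → ygolopa; then reverse → apology.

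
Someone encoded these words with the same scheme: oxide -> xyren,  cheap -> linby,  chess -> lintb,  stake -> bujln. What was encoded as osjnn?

frame

Shifts by position in oxide: pos 0: o→x (+9), pos 1: x→y (+1), pos 2: i→r (+9), pos 3: d→e (+1) — repeating every 2. A repeating key of period 2 is used — shifts +9, +1 over and over.
Decoding osjnn: o−9=f, s−1=r, j−9=a, n−1=m, n−9=e.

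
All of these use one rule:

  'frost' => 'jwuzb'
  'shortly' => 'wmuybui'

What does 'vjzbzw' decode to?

return

In frost: f→j is +4, r→w is +5, o→u is +6, s→z is +7 — the shift increases by 1 each position. The shift increases by 1 at each position, starting from +4: 4, 5, 6, ….
Reversing it on vjzbzw: v−4=r, j−5=e, z−6=t, b−7=u, z−8=r, w−9=n.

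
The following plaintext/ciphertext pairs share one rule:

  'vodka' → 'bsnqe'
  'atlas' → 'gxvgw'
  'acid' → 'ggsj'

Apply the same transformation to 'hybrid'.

nclxmn

Shifts by position in vodka: pos 0: v→b (+6), pos 1: o→s (+4), pos 2: d→n (+10), pos 3: k→q (+6), pos 4: a→e (+4) — repeating every 3. The shifts repeat in a cycle of length 3: positions 0,1,… shift by +6, +4, +10, then the pattern repeats.
For hybrid: h+6=n, y+4=c, b+10=l, r+6=x, i+4=m, d+10=n.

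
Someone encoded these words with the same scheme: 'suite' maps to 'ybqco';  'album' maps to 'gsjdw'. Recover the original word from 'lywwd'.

In suite: s→y is +6, u→b is +7, i→q is +8, t→c is +9 — the shift increases by 1 each position. Each letter shifts forward by (position + 6), i.e. 6, 7, 8, … — the shift grows by one for each successive letter.
Decoding lywwd: l−6=f, y−7=r, w−8=o, w−9=n, d−10=t.

front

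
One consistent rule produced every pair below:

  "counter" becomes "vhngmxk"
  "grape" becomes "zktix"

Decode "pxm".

wet

It's a constant shift of +19 (ROT19).
Undoing it on pxm: p−19=w, x−19=e, m−19=t.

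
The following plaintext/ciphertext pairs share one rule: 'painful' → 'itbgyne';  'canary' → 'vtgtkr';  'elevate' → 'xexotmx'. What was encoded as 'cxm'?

jet

It's a constant shift of +19 (ROT19).
Undoing it on cxm: c−19=j, x−19=e, m−19=t.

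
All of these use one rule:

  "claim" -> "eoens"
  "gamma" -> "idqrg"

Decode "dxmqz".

built

Letter i (0-indexed) is shifted by i+2, so successive shifts are 2, 3, 4, ….
Undoing it on dxmqz: d−2=b, x−3=u, m−4=i, q−5=l, z−6=t.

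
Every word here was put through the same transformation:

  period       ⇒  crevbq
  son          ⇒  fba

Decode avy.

Compare letters: p→c is +13, e→r is +13, r→e is +13 — a constant shift. This is a Caesar cipher with shift 13.
Decoding avy: a−13=n, v−13=i, y−13=l.

nil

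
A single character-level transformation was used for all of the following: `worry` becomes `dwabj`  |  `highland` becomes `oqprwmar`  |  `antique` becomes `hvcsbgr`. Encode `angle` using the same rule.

In worry: w→d is +7, o→w is +8, r→a is +9, r→b is +10 — the shift increases by 1 each position. Letter i (0-indexed) is shifted by i+7, so successive shifts are 7, 8, 9, ….
For angle: a+7=h, n+8=v, g+9=p, l+10=v, e+11=p.

hvpvp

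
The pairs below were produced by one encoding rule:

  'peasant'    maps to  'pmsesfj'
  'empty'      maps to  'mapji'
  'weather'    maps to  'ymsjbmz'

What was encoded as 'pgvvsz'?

p(15)→p(15) and e(4)→m(12) fit y≡5x+18 (mod 26); the inverse of 5 mod 26 is 21. Each letter's alphabet position (a=0..z=25) is mapped through 5·x+18 mod 26 — an affine cipher.
Reversing it on pgvvsz: p(15)→21·(15−18)≡15=p; g(6)→21·(6−18)≡8=i; v(21)→21·(21−18)≡11=l; v(21)→21·(21−18)≡11=l; s(18)→21·(18−18)≡0=a; z(25)→21·(25−18)≡17=r (all mod 26).

pillar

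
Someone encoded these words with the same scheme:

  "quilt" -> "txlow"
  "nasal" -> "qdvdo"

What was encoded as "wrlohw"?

toilet

Compare letters: q→t is +3, u→x is +3, i→l is +3 — a constant shift. Every letter moves 3 places later in the alphabet, wrapping around z→a.
Undoing it on wrlohw: w−3=t, r−3=o, l−3=i, o−3=l, h−3=e, w−3=t.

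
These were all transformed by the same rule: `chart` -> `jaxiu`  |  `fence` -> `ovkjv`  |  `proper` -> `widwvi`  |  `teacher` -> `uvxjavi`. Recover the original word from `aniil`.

hurry

c(2)→j(9) and h(7)→a(0) fit y≡19x+23 (mod 26); the inverse of 19 mod 26 is 11. This is an affine cipher: with a=0,…,z=25, each position x becomes (19x+23) mod 26.
Reversing it on aniil: a(0)→11·(0−23)≡7=h; n(13)→11·(13−23)≡20=u; i(8)→11·(8−23)≡17=r; i(8)→11·(8−23)≡17=r; l(11)→11·(11−23)≡24=y (all mod 26).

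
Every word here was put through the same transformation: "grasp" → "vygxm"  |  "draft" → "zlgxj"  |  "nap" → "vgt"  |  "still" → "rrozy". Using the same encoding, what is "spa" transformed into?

The output letters match the input read backwards, each shifted +6: grasp reversed is psarg. Read the word backwards and shift each letter +6.
On spa: reverse → aps; then shift: a+6=g, p+6=v, s+6=y.

gvy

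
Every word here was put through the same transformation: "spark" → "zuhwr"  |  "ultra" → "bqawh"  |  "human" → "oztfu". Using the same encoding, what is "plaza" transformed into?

Shifts by position in spark: pos 0: s→z (+7), pos 1: p→u (+5), pos 2: a→h (+7), pos 3: r→w (+5) — repeating every 2. The shifts repeat in a cycle of length 2: positions 0,1,… shift by +7, +5, then the pattern repeats.
Applying it to plaza: p+7=w, l+5=q, a+7=h, z+5=e, a+7=h.

wqheh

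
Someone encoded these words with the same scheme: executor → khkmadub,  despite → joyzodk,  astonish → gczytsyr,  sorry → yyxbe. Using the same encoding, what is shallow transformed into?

Shifts by position in executor: pos 0: e→k (+6), pos 1: x→h (+10), pos 2: e→k (+6), pos 3: c→m (+10) — repeating every 2. The shifts repeat in a cycle of length 2: positions 0,1,… shift by +6, +10, then the pattern repeats.
For shallow: s+6=y, h+10=r, a+6=g, l+10=v, l+6=r, o+10=y, w+6=c.

yrgvryc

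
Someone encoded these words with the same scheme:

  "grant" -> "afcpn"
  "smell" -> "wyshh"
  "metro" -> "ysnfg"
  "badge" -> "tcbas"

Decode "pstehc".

nebula

g(6)→a(0) and r(17)→f(5) fit y≡17x+2 (mod 26); the inverse of 17 mod 26 is 23. This is an affine cipher: with a=0,…,z=25, each position x becomes (17x+2) mod 26.
Reversing it on pstehc: p(15)→23·(15−2)≡13=n; s(18)→23·(18−2)≡4=e; t(19)→23·(19−2)≡1=b; e(4)→23·(4−2)≡20=u; h(7)→23·(7−2)≡11=l; c(2)→23·(2−2)≡0=a (all mod 26).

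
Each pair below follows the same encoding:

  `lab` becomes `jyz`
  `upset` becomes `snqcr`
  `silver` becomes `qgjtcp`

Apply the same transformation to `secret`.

Compare letters: l→j is +24, a→y is +24, b→z is +24 — a constant shift. Each letter is shifted forward by 24 in the alphabet (a Caesar shift of +24).
On secret: s+24=q, e+24=c, c+24=a, r+24=p, e+24=c, t+24=r.

qcapcr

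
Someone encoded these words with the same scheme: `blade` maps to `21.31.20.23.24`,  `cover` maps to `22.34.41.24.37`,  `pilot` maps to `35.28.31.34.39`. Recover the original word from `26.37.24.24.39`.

greet

b is letter #2 and maps to 21: an offset of 19. The number is (letter's place in the alphabet, a=1) + 19.
Decoding 26.37.24.24.39: 26→(26−19)÷1=7=g, 37→(37−19)÷1=18=r, 24→(24−19)÷1=5=e, 24→(24−19)÷1=5=e, 39→(39−19)÷1=20=t.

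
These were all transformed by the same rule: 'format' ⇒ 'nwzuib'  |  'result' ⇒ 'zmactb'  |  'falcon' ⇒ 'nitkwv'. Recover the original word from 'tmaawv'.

Compare letters: f→n is +8, o→w is +8, r→z is +8 — a constant shift. This is a Caesar cipher with shift 8.
Reversing it on tmaawv: t−8=l, m−8=e, a−8=s, a−8=s, w−8=o, v−8=n.

lesson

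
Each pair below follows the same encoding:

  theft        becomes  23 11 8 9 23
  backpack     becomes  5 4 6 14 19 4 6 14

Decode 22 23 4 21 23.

start

t is letter #20 and maps to 23: an offset of 3. The number is (letter's place in the alphabet, a=1) + 3.
Undoing it on 22 23 4 21 23: 22→(22−3)÷1=19=s, 23→(23−3)÷1=20=t, 4→(4−3)÷1=1=a, 21→(21−3)÷1=18=r, 23→(23−3)÷1=20=t.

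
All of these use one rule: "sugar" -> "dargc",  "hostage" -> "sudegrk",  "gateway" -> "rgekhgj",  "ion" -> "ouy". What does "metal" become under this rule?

xkegw

Two shifts are in play — +6 for a/e/i/o/u, +11 for every other letter.
Applying it to metal: m(cons)+11=x, e(vowel)+6=k, t(cons)+11=e, a(vowel)+6=g, l(cons)+11=w.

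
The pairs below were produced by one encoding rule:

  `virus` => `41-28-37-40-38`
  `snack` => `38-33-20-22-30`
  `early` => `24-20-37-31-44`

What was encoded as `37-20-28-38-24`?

raise

v is letter #22 and maps to 41: an offset of 19. Letters become their 1-based position plus 19 (so a→20, b→21, …).
Undoing it on 37-20-28-38-24: 37→(37−19)÷1=18=r, 20→(20−19)÷1=1=a, 28→(28−19)÷1=9=i, 38→(38−19)÷1=19=s, 24→(24−19)÷1=5=e.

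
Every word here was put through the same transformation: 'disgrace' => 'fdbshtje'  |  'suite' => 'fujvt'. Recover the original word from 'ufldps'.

rocket

The word is reversed, then every letter is shifted forward by 1.
Reversing it on ufldps: shift back: u−1=t, f−1=e, l−1=k, d−1=c, p−1=o, s−1=r → tekcor; then reverse → rocket.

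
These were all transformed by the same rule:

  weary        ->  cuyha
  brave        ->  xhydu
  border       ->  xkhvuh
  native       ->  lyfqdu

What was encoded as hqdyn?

w(22)→c(2) and e(4)→u(20) fit y≡25x+24 (mod 26); the inverse of 25 mod 26 is 25. This is an affine cipher: with a=0,…,z=25, each position x becomes (25x+24) mod 26.
Decoding hqdyn: h(7)→25·(7−24)≡17=r; q(16)→25·(16−24)≡8=i; d(3)→25·(3−24)≡21=v; y(24)→25·(24−24)≡0=a; n(13)→25·(13−24)≡11=l (all mod 26).

rival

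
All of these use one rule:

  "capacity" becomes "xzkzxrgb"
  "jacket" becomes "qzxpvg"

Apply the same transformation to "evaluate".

vezofzgv

Each pair mirrors across the alphabet (c↔x, a↔z, p↔k): positions sum to 25. Letters are reflected about the middle of the alphabet (position → 25−position): Atbash.
For evaluate: e↔v, v↔e, a↔z, l↔o, u↔f, a↔z, t↔g, e↔v.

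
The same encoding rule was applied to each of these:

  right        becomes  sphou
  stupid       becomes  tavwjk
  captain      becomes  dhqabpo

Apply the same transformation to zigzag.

The shifts repeat in a cycle of length 2: positions 0,1,… shift by +1, +7, then the pattern repeats.
Applying it to zigzag: z+1=a, i+7=p, g+1=h, z+7=g, a+1=b, g+7=n.

aphgbn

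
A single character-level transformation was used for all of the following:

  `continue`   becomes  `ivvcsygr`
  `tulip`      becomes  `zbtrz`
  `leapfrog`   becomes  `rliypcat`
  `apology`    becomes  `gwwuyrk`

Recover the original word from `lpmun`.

In continue: c→i is +6, o→v is +7, n→v is +8, t→c is +9 — the shift increases by 1 each position. The shift increases by 1 at each position, starting from +6: 6, 7, 8, ….
Undoing it on lpmun: l−6=f, p−7=i, m−8=e, u−9=l, n−10=d.

field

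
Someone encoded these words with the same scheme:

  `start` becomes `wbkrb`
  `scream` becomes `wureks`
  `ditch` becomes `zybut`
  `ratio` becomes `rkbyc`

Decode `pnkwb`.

blast

s(18)→w(22) and t(19)→b(1) fit y≡5x+10 (mod 26); the inverse of 5 mod 26 is 21. This is an affine cipher: with a=0,…,z=25, each position x becomes (5x+10) mod 26.
Reversing it on pnkwb: p(15)→21·(15−10)≡1=b; n(13)→21·(13−10)≡11=l; k(10)→21·(10−10)≡0=a; w(22)→21·(22−10)≡18=s; b(1)→21·(1−10)≡19=t (all mod 26).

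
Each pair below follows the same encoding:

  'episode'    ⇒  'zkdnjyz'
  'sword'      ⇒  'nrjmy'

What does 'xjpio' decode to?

Every letter moves 21 places later in the alphabet, wrapping around z→a.
Undoing it on xjpio: x−21=c, j−21=o, p−21=u, i−21=n, o−21=t.

count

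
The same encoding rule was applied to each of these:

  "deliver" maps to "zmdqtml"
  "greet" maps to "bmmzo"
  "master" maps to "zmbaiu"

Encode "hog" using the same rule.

The output letters match the input read backwards, each shifted +8: deliver reversed is reviled. Read the word backwards and shift each letter +8.
Applying it to hog: reverse → goh; then shift: g+8=o, o+8=w, h+8=p.

owp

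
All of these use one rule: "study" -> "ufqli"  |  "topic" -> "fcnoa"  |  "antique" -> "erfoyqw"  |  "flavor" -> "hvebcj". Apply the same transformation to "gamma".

Each letter's alphabet position (a=0..z=25) is mapped through 11·x+4 mod 26 — an affine cipher.
Applying it to gamma: g(6)→11·6+4≡18=s; a(0)→11·0+4≡4=e; m(12)→11·12+4≡6=g; m(12)→11·12+4≡6=g; a(0)→11·0+4≡4=e (all mod 26).

segge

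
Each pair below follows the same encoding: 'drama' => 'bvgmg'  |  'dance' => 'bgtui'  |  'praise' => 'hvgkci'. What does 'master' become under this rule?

This is an affine cipher: with a=0,…,z=25, each position x becomes (7x+6) mod 26.
For master: m(12)→7·12+6≡12=m; a(0)→7·0+6≡6=g; s(18)→7·18+6≡2=c; t(19)→7·19+6≡9=j; e(4)→7·4+6≡8=i; r(17)→7·17+6≡21=v (all mod 26).

mgcjiv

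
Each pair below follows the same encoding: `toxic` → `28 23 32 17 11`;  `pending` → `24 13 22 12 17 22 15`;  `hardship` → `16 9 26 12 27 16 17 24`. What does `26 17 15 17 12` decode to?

rigid

Each letter is replaced by its alphabet position (a=1..z=26) + 8.
Undoing it on 26 17 15 17 12: 26→(26−8)÷1=18=r, 17→(17−8)÷1=9=i, 15→(15−8)÷1=7=g, 17→(17−8)÷1=9=i, 12→(12−8)÷1=4=d.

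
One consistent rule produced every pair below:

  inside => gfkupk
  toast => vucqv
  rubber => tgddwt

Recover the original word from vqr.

pot

The output letters match the input read backwards, each shifted +2: inside reversed is edisni. The word is reversed, then every letter is shifted forward by 2.
Decoding vqr: shift back: v−2=t, q−2=o, r−2=p → top; then reverse → pot.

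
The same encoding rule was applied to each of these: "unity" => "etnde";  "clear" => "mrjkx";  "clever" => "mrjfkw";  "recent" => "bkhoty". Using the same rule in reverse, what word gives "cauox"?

Shifts by position in unity: pos 0: u→e (+10), pos 1: n→t (+6), pos 2: i→n (+5), pos 3: t→d (+10), pos 4: y→e (+6) — repeating every 3. The shifts repeat in a cycle of length 3: positions 0,1,… shift by +10, +6, +5, then the pattern repeats.
Reversing it on cauox: c−10=s, a−6=u, u−5=p, o−10=e, x−6=r.

super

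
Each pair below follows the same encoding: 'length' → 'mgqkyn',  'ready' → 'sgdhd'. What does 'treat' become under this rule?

uthey

Each letter shifts forward by (position + 1), i.e. 1, 2, 3, … — the shift grows by one for each successive letter.
Applying it to treat: t+1=u, r+2=t, e+3=h, a+4=e, t+5=y.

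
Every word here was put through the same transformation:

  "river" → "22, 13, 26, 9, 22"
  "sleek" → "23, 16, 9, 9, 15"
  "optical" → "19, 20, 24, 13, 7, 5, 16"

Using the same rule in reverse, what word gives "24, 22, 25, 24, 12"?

r is letter #18 and maps to 22: an offset of 4. Letters become their 1-based position plus 4 (so a→5, b→6, …).
Undoing it on 24, 22, 25, 24, 12: 24→(24−4)÷1=20=t, 22→(22−4)÷1=18=r, 25→(25−4)÷1=21=u, 24→(24−4)÷1=20=t, 12→(12−4)÷1=8=h.

truth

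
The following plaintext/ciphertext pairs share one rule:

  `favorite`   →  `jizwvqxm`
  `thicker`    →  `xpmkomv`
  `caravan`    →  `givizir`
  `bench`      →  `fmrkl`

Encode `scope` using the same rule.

A repeating key of period 2 is used — shifts +4, +8 over and over.
On scope: s+4=w, c+8=k, o+4=s, p+8=x, e+4=i.

wksxi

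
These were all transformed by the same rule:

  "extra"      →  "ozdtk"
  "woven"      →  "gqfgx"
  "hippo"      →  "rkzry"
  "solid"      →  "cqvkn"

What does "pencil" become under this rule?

zgxesn

Shifts by position in extra: pos 0: e→o (+10), pos 1: x→z (+2), pos 2: t→d (+10), pos 3: r→t (+2) — repeating every 2. A repeating key of period 2 is used — shifts +10, +2 over and over.
For pencil: p+10=z, e+2=g, n+10=x, c+2=e, i+10=s, l+2=n.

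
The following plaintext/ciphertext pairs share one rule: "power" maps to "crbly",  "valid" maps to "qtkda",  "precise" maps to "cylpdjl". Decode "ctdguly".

painter

p(15)→c(2) and o(14)→r(17) fit y≡11x+19 (mod 26); the inverse of 11 mod 26 is 19. This is an affine cipher: with a=0,…,z=25, each position x becomes (11x+19) mod 26.
Undoing it on ctdguly: c(2)→19·(2−19)≡15=p; t(19)→19·(19−19)≡0=a; d(3)→19·(3−19)≡8=i; g(6)→19·(6−19)≡13=n; u(20)→19·(20−19)≡19=t; l(11)→19·(11−19)≡4=e; y(24)→19·(24−19)≡17=r (all mod 26).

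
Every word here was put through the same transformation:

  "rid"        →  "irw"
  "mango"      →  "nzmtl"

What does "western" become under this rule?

Each pair mirrors across the alphabet (r↔i, i↔r, d↔w): positions sum to 25. Letters are reflected about the middle of the alphabet (position → 25−position): Atbash.
Applying it to western: w↔d, e↔v, s↔h, t↔g, e↔v, r↔i, n↔m.

dvhgvim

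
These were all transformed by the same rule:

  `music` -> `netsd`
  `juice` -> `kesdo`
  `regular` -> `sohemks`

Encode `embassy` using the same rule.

Vowels shift forward by 10 and consonants shift forward by 1.
For embassy: e(vowel)+10=o, m(cons)+1=n, b(cons)+1=c, a(vowel)+10=k, s(cons)+1=t, s(cons)+1=t, y(cons)+1=z.

onckttz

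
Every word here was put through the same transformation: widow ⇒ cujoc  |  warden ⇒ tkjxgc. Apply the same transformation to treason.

tuygkxz

The output letters match the input read backwards, each shifted +6: widow reversed is wodiw. The word is reversed, then every letter is shifted forward by 6.
For treason: reverse → nosaert; then shift: n+6=t, o+6=u, s+6=y, a+6=g, e+6=k, r+6=x, t+6=z.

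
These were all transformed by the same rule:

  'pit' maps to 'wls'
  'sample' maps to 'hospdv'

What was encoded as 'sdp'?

map

The output letters match the input read backwards, each shifted +3: pit reversed is tip. Read the word backwards and shift each letter +3.
Undoing it on sdp: shift back: s−3=p, d−3=a, p−3=m → pam; then reverse → map.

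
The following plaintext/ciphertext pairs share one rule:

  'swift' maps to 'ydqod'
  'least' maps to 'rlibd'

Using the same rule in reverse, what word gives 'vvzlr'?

In swift: s→y is +6, w→d is +7, i→q is +8, f→o is +9 — the shift increases by 1 each position. Each letter shifts forward by (position + 6), i.e. 6, 7, 8, … — the shift grows by one for each successive letter.
Reversing it on vvzlr: v−6=p, v−7=o, z−8=r, l−9=c, r−10=h.

porch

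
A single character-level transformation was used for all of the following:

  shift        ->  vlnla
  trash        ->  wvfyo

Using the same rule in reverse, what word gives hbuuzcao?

In shift: s→v is +3, h→l is +4, i→n is +5, f→l is +6 — the shift increases by 1 each position. The shift increases by 1 at each position, starting from +3: 3, 4, 5, ….
Undoing it on hbuuzcao: h−3=e, b−4=x, u−5=p, u−6=o, z−7=s, c−8=u, a−9=r, o−10=e.

exposure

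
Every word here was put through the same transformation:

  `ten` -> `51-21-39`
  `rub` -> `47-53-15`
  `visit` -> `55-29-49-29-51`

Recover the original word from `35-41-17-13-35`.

local

t(#20)→51 and e(#5)→21: differences scale by 2, so n = 2·pos + 11. With a=1..z=26, the number is 2·pos + 11.
Undoing it on 35-41-17-13-35: 35→(35−11)÷2=12=l, 41→(41−11)÷2=15=o, 17→(17−11)÷2=3=c, 13→(13−11)÷2=1=a, 35→(35−11)÷2=12=l.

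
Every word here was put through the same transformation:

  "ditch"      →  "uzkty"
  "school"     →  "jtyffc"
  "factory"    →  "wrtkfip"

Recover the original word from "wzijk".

first

Compare letters: d→u is +17, i→z is +17, t→k is +17 — a constant shift. Every letter moves 17 places later in the alphabet, wrapping around z→a.
Reversing it on wzijk: w−17=f, z−17=i, i−17=r, j−17=s, k−17=t.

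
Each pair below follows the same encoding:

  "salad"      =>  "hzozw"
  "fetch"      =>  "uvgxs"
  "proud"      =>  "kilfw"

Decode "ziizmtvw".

Each pair mirrors across the alphabet (s↔h, a↔z, l↔o): positions sum to 25. Letters are reflected about the middle of the alphabet (position → 25−position): Atbash.
Decoding ziizmtvw: z↔a, i↔r, i↔r, z↔a, m↔n, t↔g, v↔e, w↔d.

arranged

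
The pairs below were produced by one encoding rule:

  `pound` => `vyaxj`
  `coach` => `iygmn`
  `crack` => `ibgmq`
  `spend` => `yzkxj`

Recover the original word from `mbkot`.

The shifts repeat in a cycle of length 2: positions 0,1,… shift by +6, +10, then the pattern repeats.
Reversing it on mbkot: m−6=g, b−10=r, k−6=e, o−10=e, t−6=n.

green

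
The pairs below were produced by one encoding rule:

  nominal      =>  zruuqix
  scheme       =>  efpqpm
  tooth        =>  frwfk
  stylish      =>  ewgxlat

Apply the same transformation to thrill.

fkzuot

Shifts by position in nominal: pos 0: n→z (+12), pos 1: o→r (+3), pos 2: m→u (+8), pos 3: i→u (+12), pos 4: n→q (+3), pos 5: a→i (+8) — repeating every 3. The shifts repeat in a cycle of length 3: positions 0,1,… shift by +12, +3, +8, then the pattern repeats.
Applying it to thrill: t+12=f, h+3=k, r+8=z, i+12=u, l+3=o, l+8=t.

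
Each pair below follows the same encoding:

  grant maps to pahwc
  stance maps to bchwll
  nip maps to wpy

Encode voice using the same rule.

evpll

Two shifts are in play — +7 for a/e/i/o/u, +9 for every other letter.
Applying it to voice: v(cons)+9=e, o(vowel)+7=v, i(vowel)+7=p, c(cons)+9=l, e(vowel)+7=l.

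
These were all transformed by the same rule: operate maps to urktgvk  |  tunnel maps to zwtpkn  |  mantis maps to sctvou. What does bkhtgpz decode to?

vibrant

Shifts by position in operate: pos 0: o→u (+6), pos 1: p→r (+2), pos 2: e→k (+6), pos 3: r→t (+2) — repeating every 2. It's a Vigenère-style cipher with numeric key [6,2]: position i shifts by key[i mod 2].
Reversing it on bkhtgpz: b−6=v, k−2=i, h−6=b, t−2=r, g−6=a, p−2=n, z−6=t.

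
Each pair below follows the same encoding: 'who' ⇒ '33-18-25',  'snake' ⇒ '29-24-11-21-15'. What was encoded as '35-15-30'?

w is letter #23 and maps to 33: an offset of 10. Each letter is replaced by its alphabet position (a=1..z=26) + 10.
Undoing it on 35-15-30: 35→(35−10)÷1=25=y, 15→(15−10)÷1=5=e, 30→(30−10)÷1=20=t.

yet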